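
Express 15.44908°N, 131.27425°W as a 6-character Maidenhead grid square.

Shift to the Maidenhead origin (180°W, 90°S): lon 48.7258, lat 105.4491.
Field: lon ⌊48.7258/20⌋ = 2 → C; lat ⌊105.4491/10⌋ = 10 → K.
Square: lon ⌊8.7258/2⌋ = 4; lat ⌊5.4491/1⌋ = 5.
Subsquare: lon ⌊0.7258/0.0833333⌋ = 8 → i; lat ⌊0.4491/0.0416667⌋ = 10 → k.

CK45ik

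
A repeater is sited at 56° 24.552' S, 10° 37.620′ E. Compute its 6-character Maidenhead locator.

JD53ho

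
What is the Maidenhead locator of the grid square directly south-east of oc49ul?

OC49vk

Longitude subsquare u = 20; +1 → 21 = v.
Latitude subsquare l = 11; −1 → 10 = k.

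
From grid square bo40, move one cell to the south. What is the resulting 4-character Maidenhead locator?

Latitude square 0; −1 → -1, wraps to 9, carry into field.
Latitude field O = 14; −1 → 13 = N.
The longitude characters are unchanged.

BN49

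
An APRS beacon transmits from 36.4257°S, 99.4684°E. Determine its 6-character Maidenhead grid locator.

NF93rn

Shift to the Maidenhead origin (180°W, 90°S): lon 279.4684, lat 53.5743.
Field: lon ⌊279.4684/20⌋ = 13 → N; lat ⌊53.5743/10⌋ = 5 → F.
Square: lon ⌊19.4684/2⌋ = 9; lat ⌊3.5743/1⌋ = 3.
Subsquare: lon ⌊1.4684/0.0833333⌋ = 17 → r; lat ⌊0.5743/0.0416667⌋ = 13 → n.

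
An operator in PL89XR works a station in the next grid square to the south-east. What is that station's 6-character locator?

PL99aq

Longitude subsquare x = 23; +1 → 24, wraps to 0 = a, carry into square.
Longitude square 8; +1 → 9.
Latitude subsquare r = 17; −1 → 16 = q.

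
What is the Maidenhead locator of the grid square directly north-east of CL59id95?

CL59jd06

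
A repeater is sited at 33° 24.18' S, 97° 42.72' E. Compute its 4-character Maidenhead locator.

Offset from 180°W / 90°S: lon 277.71°, lat 56.60°.
Field: 277.71/20 → 13 → N, 56.60/10 → 5 → F; chars NF.
Square: 17.71/2 → 8, 6.60/1 → 6; chars 86.

NF86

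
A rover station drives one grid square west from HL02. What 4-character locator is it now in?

Longitude square 0; −1 → -1, wraps to 9, carry into field.
Longitude field H = 7; −1 → 6 = G.
The latitude characters are unchanged.

GL92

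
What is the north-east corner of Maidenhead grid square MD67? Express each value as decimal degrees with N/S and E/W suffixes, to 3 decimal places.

Field M=12, D=3: +12·20° lon, +3·10° lat → SW at lon 60°, lat -60°.
Square 6, 7: +6·2° lon, +7·1° lat → SW at lon 72°, lat -53°.
Cell spans 2° lon × 1° lat. NE corner is SW corner plus one full cell.
latitude 52.000° S, longitude 74.000° E.

52.000° S, 74.000° E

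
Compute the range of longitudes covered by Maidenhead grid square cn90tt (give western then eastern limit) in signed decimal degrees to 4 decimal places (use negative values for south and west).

-120.4167, -120.3333

Field C=2, N=13: +2·20° lon, +13·10° lat → SW at lon -140°, lat 40°.
Square 9, 0: +9·2° lon, +0·1° lat → SW at lon -122°, lat 40°.
Subsquare t=19, t=19: +19·0.0833333° lon, +19·0.0416667° lat → SW at lon -120.417°, lat 40.7917°.
Cell spans 0.0833333° lon × 0.0416667° lat.
west -120.4167, east -120.3333.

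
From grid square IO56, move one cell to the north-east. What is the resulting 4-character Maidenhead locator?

IO67

Longitude square 5; +1 → 6.
Latitude square 6; +1 → 7.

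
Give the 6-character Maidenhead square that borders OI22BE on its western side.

OI22ae

Longitude subsquare b = 1; −1 → 0 = a.
The latitude characters are unchanged.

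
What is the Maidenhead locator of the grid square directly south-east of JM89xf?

Longitude subsquare x = 23; +1 → 24, wraps to 0 = a, carry into square.
Longitude square 8; +1 → 9.
Latitude subsquare f = 5; −1 → 4 = e.

JM99ae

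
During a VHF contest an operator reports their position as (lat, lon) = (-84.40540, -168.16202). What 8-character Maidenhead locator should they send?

AA55wo02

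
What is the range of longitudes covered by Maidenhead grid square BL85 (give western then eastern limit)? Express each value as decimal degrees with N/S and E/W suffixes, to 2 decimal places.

144.00° W, 142.00° W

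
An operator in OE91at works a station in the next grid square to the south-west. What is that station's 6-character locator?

Longitude subsquare a = 0; −1 → -1, wraps to 23 = x, carry into square.
Longitude square 9; −1 → 8.
Latitude subsquare t = 19; −1 → 18 = s.

OE81xs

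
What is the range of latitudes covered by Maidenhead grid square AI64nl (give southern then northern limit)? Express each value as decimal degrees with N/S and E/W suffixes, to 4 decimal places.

Field A=0, I=8: +0·20° lon, +8·10° lat → SW at lon -180°, lat -10°.
Square 6, 4: +6·2° lon, +4·1° lat → SW at lon -168°, lat -6°.
Subsquare n=13, l=11: +13·0.0833333° lon, +11·0.0416667° lat → SW at lon -166.917°, lat -5.54167°.
Cell spans 0.0833333° lon × 0.0416667° lat.
south 5.5417° S, north 5.5000° S.

5.5417° S, 5.5000° S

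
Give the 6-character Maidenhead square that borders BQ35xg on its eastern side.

Longitude subsquare x = 23; +1 → 24, wraps to 0 = a, carry into square.
Longitude square 3; +1 → 4.
The latitude characters are unchanged.

BQ45ag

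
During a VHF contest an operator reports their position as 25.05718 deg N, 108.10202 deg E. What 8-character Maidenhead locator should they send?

Offset from 180°W / 90°S: lon 288.10202°, lat 115.05718°.
Field: lon ⌊288.10202/20⌋ = 14 → O; lat ⌊115.05718/10⌋ = 11 → L.
Square: lon ⌊8.10202/2⌋ = 4; lat ⌊5.05718/1⌋ = 5.
Subsquare: lon ⌊0.10202/0.0833333⌋ = 1 → b; lat ⌊0.05718/0.0416667⌋ = 1 → b.
Extended square: lon ⌊0.01869/0.00833333⌋ = 2; lat ⌊0.01551/0.00416667⌋ = 3.

OL45bb23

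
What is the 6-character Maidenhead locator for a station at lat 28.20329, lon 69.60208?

Shift to the Maidenhead origin (180°W, 90°S): lon 249.6021, lat 118.2033.
Field: lon ⌊249.6021/20⌋ = 12 → M; lat ⌊118.2033/10⌋ = 11 → L.
Square: lon ⌊9.6021/2⌋ = 4; lat ⌊8.2033/1⌋ = 8.
Subsquare: lon ⌊1.6021/0.0833333⌋ = 19 → t; lat ⌊0.2033/0.0416667⌋ = 4 → e.

ML48te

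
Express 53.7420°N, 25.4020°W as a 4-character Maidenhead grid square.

HO73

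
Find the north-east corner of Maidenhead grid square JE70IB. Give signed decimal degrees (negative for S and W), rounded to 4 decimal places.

-49.9167, 14.7500

Field J=9, E=4: +9·20° lon, +4·10° lat → SW at lon 0°, lat -50°.
Square 7, 0: +7·2° lon, +0·1° lat → SW at lon 14°, lat -50°.
Subsquare i=8, b=1: +8·0.0833333° lon, +1·0.0416667° lat → SW at lon 14.6667°, lat -49.9583°.
Cell spans 0.0833333° lon × 0.0416667° lat. NE corner is SW corner plus one full cell.
latitude -49.9167, longitude 14.7500.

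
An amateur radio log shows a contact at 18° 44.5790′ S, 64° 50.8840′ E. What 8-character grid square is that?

Offset from 180°W / 90°S: lon 244.84807°, lat 71.25702°.
Field: 244.84807/20 → 12 → M, 71.25702/10 → 7 → H; chars MH.
Square: 4.84807/2 → 2, 1.25702/1 → 1; chars 21.
Subsquare: 0.84807/0.0833333 → 10 → k, 0.25702/0.0416667 → 6 → g; chars kg.
Extended square: 0.01473/0.00833333 → 1, 0.00702/0.00416667 → 1; chars 11.

MH21kg11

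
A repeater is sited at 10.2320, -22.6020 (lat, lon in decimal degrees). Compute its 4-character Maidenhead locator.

HK80

Add 180° to longitude and 90° to latitude: 157.40, 100.23.
Field (20°×10°, letters A–R): 157.40/20 → 7 → H, 100.23/10 → 10 → K; chars HK.
Square (2°×1°, digits 0–9): 17.40/2 → 8, 0.23/1 → 0; chars 80.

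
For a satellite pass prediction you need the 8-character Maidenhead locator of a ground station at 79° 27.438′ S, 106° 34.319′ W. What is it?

DB60rn10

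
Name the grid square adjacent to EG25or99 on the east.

EG25pr09

Longitude extended square 9; +1 → 10, wraps to 0, carry into subsquare.
Longitude subsquare o = 14; +1 → 15 = p.
The latitude characters are unchanged.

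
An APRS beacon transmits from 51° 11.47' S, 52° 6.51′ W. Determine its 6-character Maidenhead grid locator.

Shift to the Maidenhead origin (180°W, 90°S): lon 127.8915, lat 38.8088.
Field: 127.8915/20 → 6 → G, 38.8088/10 → 3 → D; chars GD.
Square: 7.8915/2 → 3, 8.8088/1 → 8; chars 38.
Subsquare: 1.8915/0.0833333 → 22 → w, 0.8088/0.0416667 → 19 → t; chars wt.

GD38wt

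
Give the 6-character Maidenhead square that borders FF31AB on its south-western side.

Longitude subsquare a = 0; −1 → -1, wraps to 23 = x, carry into square.
Longitude square 3; −1 → 2.
Latitude subsquare b = 1; −1 → 0 = a.

FF21xa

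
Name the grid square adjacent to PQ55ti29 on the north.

Latitude extended square 9; +1 → 10, wraps to 0, carry into subsquare.
Latitude subsquare i = 8; +1 → 9 = j.
The longitude characters are unchanged.

PQ55tj20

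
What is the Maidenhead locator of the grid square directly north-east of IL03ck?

Longitude subsquare c = 2; +1 → 3 = d.
Latitude subsquare k = 10; +1 → 11 = l.

IL03dl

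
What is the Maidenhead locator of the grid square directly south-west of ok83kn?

Longitude subsquare k = 10; −1 → 9 = j.
Latitude subsquare n = 13; −1 → 12 = m.

OK83jm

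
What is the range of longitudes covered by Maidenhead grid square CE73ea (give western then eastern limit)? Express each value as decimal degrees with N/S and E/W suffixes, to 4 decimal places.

125.6667° W, 125.5833° W

Field C=2, E=4: +2·20° lon, +4·10° lat → SW at lon -140°, lat -50°.
Square 7, 3: +7·2° lon, +3·1° lat → SW at lon -126°, lat -47°.
Subsquare e=4, a=0: +4·0.0833333° lon, +0·0.0416667° lat → SW at lon -125.667°, lat -47°.
Cell spans 0.0833333° lon × 0.0416667° lat.
west 125.6667° W, east 125.5833° W.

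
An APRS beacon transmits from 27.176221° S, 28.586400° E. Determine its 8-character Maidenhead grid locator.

KG42ht07

Shift to the Maidenhead origin (180°W, 90°S): lon 208.58640, lat 62.82378.
Field: lon ⌊208.58640/20⌋ = 10 → K; lat ⌊62.82378/10⌋ = 6 → G.
Square: lon ⌊8.58640/2⌋ = 4; lat ⌊2.82378/1⌋ = 2.
Subsquare: lon ⌊0.58640/0.0833333⌋ = 7 → h; lat ⌊0.82378/0.0416667⌋ = 19 → t.
Extended square: lon ⌊0.00307/0.00833333⌋ = 0; lat ⌊0.03211/0.00416667⌋ = 7.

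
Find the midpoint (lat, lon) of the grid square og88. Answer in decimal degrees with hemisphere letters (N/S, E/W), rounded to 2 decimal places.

Field O=14, G=6: +14·20° lon, +6·10° lat → SW at lon 100°, lat -30°.
Square 8, 8: +8·2° lon, +8·1° lat → SW at lon 116°, lat -22°.
Cell spans 2° lon × 1° lat. Centre is SW corner plus half of each.
latitude 21.50° S, longitude 117.00° E.

21.50° S, 117.00° E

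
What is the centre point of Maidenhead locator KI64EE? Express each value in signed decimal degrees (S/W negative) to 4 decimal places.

Field K=10, I=8: +10·20° lon, +8·10° lat → SW at lon 20°, lat -10°.
Square 6, 4: +6·2° lon, +4·1° lat → SW at lon 32°, lat -6°.
Subsquare e=4, e=4: +4·0.0833333° lon, +4·0.0416667° lat → SW at lon 32.3333°, lat -5.83333°.
Cell spans 0.0833333° lon × 0.0416667° lat. Centre is SW corner plus half of each.
latitude -5.8125, longitude 32.3750.

-5.8125, 32.3750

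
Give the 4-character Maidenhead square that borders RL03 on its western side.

Longitude square 0; −1 → -1, wraps to 9, carry into field.
Longitude field R = 17; −1 → 16 = Q.
The latitude characters are unchanged.

QL93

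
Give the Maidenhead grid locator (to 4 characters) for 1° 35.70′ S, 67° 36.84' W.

Offset from 180°W / 90°S: lon 112.39°, lat 88.41°.
Field: 112.39/20 → 5 → F, 88.41/10 → 8 → I; chars FI.
Square: 12.39/2 → 6, 8.41/1 → 8; chars 68.

FI68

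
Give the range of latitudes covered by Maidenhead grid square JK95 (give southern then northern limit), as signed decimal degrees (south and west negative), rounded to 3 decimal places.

15.000, 16.000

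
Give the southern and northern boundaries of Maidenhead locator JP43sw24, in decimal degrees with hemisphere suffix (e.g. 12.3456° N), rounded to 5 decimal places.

Field J=9, P=15: +9·20° lon, +15·10° lat → SW at lon 0°, lat 60°.
Square 4, 3: +4·2° lon, +3·1° lat → SW at lon 8°, lat 63°.
Subsquare s=18, w=22: +18·0.0833333° lon, +22·0.0416667° lat → SW at lon 9.5°, lat 63.9167°.
Extended square 2, 4: +2·0.00833333° lon, +4·0.00416667° lat → SW at lon 9.51667°, lat 63.9333°.
Cell spans 0.00833333° lon × 0.00416667° lat.
south 63.93333° N, north 63.93750° N.

63.93333° N, 63.93750° N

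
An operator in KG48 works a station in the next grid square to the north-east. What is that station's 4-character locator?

Longitude square 4; +1 → 5.
Latitude square 8; +1 → 9.

KG59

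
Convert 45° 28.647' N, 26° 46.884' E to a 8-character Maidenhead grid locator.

Add 180° to longitude and 90° to latitude: 206.78140, 135.47745.
Field: 206.78140/20 → 10 → K, 135.47745/10 → 13 → N; chars KN.
Square: 6.78140/2 → 3, 5.47745/1 → 5; chars 35.
Subsquare: 0.78140/0.0833333 → 9 → j, 0.47745/0.0416667 → 11 → l; chars jl.
Extended square: 0.03140/0.00833333 → 3, 0.01912/0.00416667 → 4; chars 34.

KN35jl34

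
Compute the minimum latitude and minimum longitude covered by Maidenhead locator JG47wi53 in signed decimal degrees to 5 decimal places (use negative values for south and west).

Field J=9, G=6: +9·20° lon, +6·10° lat → SW at lon 0°, lat -30°.
Square 4, 7: +4·2° lon, +7·1° lat → SW at lon 8°, lat -23°.
Subsquare w=22, i=8: +22·0.0833333° lon, +8·0.0416667° lat → SW at lon 9.83333°, lat -22.6667°.
Extended square 5, 3: +5·0.00833333° lon, +3·0.00416667° lat → SW at lon 9.875°, lat -22.6542°.
latitude -22.65417, longitude 9.87500.

-22.65417, 9.87500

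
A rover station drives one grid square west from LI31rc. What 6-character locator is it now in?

LI31qc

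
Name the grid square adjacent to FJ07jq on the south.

FJ07jp

Latitude subsquare q = 16; −1 → 15 = p.
The longitude characters are unchanged.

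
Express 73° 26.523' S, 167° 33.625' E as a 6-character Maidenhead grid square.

Add 180° to longitude and 90° to latitude: 347.5604, 16.5580.
Field: lon ⌊347.5604/20⌋ = 17 → R; lat ⌊16.5580/10⌋ = 1 → B.
Square: lon ⌊7.5604/2⌋ = 3; lat ⌊6.5580/1⌋ = 6.
Subsquare: lon ⌊1.5604/0.0833333⌋ = 18 → s; lat ⌊0.5580/0.0416667⌋ = 13 → n.

RB36sn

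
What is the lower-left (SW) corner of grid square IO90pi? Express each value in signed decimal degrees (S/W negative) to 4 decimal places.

50.3333, -0.7500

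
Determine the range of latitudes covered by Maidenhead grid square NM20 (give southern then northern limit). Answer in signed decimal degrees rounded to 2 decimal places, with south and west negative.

30.00, 31.00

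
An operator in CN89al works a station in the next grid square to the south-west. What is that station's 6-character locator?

CN79xk

Longitude subsquare a = 0; −1 → -1, wraps to 23 = x, carry into square.
Longitude square 8; −1 → 7.
Latitude subsquare l = 11; −1 → 10 = k.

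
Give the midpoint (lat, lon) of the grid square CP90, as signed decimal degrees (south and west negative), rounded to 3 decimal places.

60.500, -121.000

Field C=2, P=15: +2·20° lon, +15·10° lat → SW at lon -140°, lat 60°.
Square 9, 0: +9·2° lon, +0·1° lat → SW at lon -122°, lat 60°.
Cell spans 2° lon × 1° lat. Centre is SW corner plus half of each.
latitude 60.500, longitude -121.000.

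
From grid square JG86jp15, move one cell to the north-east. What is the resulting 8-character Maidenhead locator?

Longitude extended square 1; +1 → 2.
Latitude extended square 5; +1 → 6.

JG86jp26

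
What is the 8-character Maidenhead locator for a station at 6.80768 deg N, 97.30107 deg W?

Shift to the Maidenhead origin (180°W, 90°S): lon 82.69893, lat 96.80768.
Field: lon ⌊82.69893/20⌋ = 4 → E; lat ⌊96.80768/10⌋ = 9 → J.
Square: lon ⌊2.69893/2⌋ = 1; lat ⌊6.80768/1⌋ = 6.
Subsquare: lon ⌊0.69893/0.0833333⌋ = 8 → i; lat ⌊0.80768/0.0416667⌋ = 19 → t.
Extended square: lon ⌊0.03226/0.00833333⌋ = 3; lat ⌊0.01601/0.00416667⌋ = 3.

EJ16it33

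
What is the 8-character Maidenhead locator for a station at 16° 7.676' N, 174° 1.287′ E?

Offset from 180°W / 90°S: lon 354.02145°, lat 106.12793°.
Field: 354.02145/20 → 17 → R, 106.12793/10 → 10 → K; chars RK.
Square: 14.02145/2 → 7, 6.12793/1 → 6; chars 76.
Subsquare: 0.02145/0.0833333 → 0 → a, 0.12793/0.0416667 → 3 → d; chars ad.
Extended square: 0.02145/0.00833333 → 2, 0.00293/0.00416667 → 0; chars 20.

RK76ad20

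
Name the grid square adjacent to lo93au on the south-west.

Longitude subsquare a = 0; −1 → -1, wraps to 23 = x, carry into square.
Longitude square 9; −1 → 8.
Latitude subsquare u = 20; −1 → 19 = t.

LO83xt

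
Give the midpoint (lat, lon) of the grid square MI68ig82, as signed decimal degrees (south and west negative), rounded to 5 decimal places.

-1.73958, 72.73750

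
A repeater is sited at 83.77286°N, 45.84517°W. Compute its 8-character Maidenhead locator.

GR73bs85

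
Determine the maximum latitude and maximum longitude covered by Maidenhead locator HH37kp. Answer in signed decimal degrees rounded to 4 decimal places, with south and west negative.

-12.3333, -33.0833

Field H=7, H=7: +7·20° lon, +7·10° lat → SW at lon -40°, lat -20°.
Square 3, 7: +3·2° lon, +7·1° lat → SW at lon -34°, lat -13°.
Subsquare k=10, p=15: +10·0.0833333° lon, +15·0.0416667° lat → SW at lon -33.1667°, lat -12.375°.
Cell spans 0.0833333° lon × 0.0416667° lat. NE corner is SW corner plus one full cell.
latitude -12.3333, longitude -33.0833.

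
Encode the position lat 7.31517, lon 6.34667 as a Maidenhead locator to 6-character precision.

JJ37eh

Offset from 180°W / 90°S: lon 186.3467°, lat 97.3152°.
Field: 186.3467/20 → 9 → J, 97.3152/10 → 9 → J; chars JJ.
Square: 6.3467/2 → 3, 7.3152/1 → 7; chars 37.
Subsquare: 0.3467/0.0833333 → 4 → e, 0.3152/0.0416667 → 7 → h; chars eh.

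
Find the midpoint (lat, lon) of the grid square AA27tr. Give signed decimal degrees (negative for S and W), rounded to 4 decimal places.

Field A=0, A=0: +0·20° lon, +0·10° lat → SW at lon -180°, lat -90°.
Square 2, 7: +2·2° lon, +7·1° lat → SW at lon -176°, lat -83°.
Subsquare t=19, r=17: +19·0.0833333° lon, +17·0.0416667° lat → SW at lon -174.417°, lat -82.2917°.
Cell spans 0.0833333° lon × 0.0416667° lat. Centre is SW corner plus half of each.
latitude -82.2708, longitude -174.3750.

-82.2708, -174.3750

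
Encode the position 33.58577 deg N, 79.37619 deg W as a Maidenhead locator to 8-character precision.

Shift to the Maidenhead origin (180°W, 90°S): lon 100.62381, lat 123.58577.
Field (20°×10°, letters A–R): lon ⌊100.62381/20⌋ = 5 → F; lat ⌊123.58577/10⌋ = 12 → M.
Square (2°×1°, digits 0–9): lon ⌊0.62381/2⌋ = 0; lat ⌊3.58577/1⌋ = 3.
Subsquare (5′×2.5′, letters a–x): lon ⌊0.62381/0.0833333⌋ = 7 → h; lat ⌊0.58577/0.0416667⌋ = 14 → o.
Extended square (30″×15″, digits 0–9): lon ⌊0.04048/0.00833333⌋ = 4; lat ⌊0.00244/0.00416667⌋ = 0.

FM03ho40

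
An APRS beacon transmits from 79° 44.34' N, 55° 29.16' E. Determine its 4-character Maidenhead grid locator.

LQ79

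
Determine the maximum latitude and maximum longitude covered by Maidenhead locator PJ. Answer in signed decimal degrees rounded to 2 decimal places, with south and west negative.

Field P=15, J=9: +15·20° lon, +9·10° lat → SW at lon 120°, lat 0°.
Cell spans 20° lon × 10° lat. NE corner is SW corner plus one full cell.
latitude 10.00, longitude 140.00.

10.00, 140.00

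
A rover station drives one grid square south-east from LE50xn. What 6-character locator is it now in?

LE60am

Longitude subsquare x = 23; +1 → 24, wraps to 0 = a, carry into square.
Longitude square 5; +1 → 6.
Latitude subsquare n = 13; −1 → 12 = m.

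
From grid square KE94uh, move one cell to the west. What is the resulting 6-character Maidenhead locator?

KE94th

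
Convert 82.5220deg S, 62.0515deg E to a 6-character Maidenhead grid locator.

MA17al

Offset from 180°W / 90°S: lon 242.0515°, lat 7.4780°.
Field: 242.0515/20 → 12 → M, 7.4780/10 → 0 → A; chars MA.
Square: 2.0515/2 → 1, 7.4780/1 → 7; chars 17.
Subsquare: 0.0515/0.0833333 → 0 → a, 0.4780/0.0416667 → 11 → l; chars al.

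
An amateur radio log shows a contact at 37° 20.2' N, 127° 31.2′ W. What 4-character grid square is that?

CM67

Add 180° to longitude and 90° to latitude: 52.48, 127.34.
Field: 52.48/20 → 2 → C, 127.34/10 → 12 → M; chars CM.
Square: 12.48/2 → 6, 7.34/1 → 7; chars 67.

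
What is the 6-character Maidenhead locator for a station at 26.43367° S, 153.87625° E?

Offset from 180°W / 90°S: lon 333.8763°, lat 63.5663°.
Field (20°×10°, letters A–R): 333.8763/20 → 16 → Q, 63.5663/10 → 6 → G; chars QG.
Square (2°×1°, digits 0–9): 13.8763/2 → 6, 3.5663/1 → 3; chars 63.
Subsquare (5′×2.5′, letters a–x): 1.8763/0.0833333 → 22 → w, 0.5663/0.0416667 → 13 → n; chars wn.

QG63wn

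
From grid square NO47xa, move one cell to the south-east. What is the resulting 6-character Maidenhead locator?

Longitude subsquare x = 23; +1 → 24, wraps to 0 = a, carry into square.
Longitude square 4; +1 → 5.
Latitude subsquare a = 0; −1 → -1, wraps to 23 = x, carry into square.
Latitude square 7; −1 → 6.

NO56ax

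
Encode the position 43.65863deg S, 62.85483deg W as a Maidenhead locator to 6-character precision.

FE86ni

Shift to the Maidenhead origin (180°W, 90°S): lon 117.1452, lat 46.3414.
Field: 117.1452/20 → 5 → F, 46.3414/10 → 4 → E; chars FE.
Square: 17.1452/2 → 8, 6.3414/1 → 6; chars 86.
Subsquare: 1.1452/0.0833333 → 13 → n, 0.3414/0.0416667 → 8 → i; chars ni.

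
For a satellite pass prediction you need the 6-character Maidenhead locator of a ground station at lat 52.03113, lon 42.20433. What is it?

LO12ca

Add 180° to longitude and 90° to latitude: 222.2043, 142.0311.
Field: lon ⌊222.2043/20⌋ = 11 → L; lat ⌊142.0311/10⌋ = 14 → O.
Square: lon ⌊2.2043/2⌋ = 1; lat ⌊2.0311/1⌋ = 2.
Subsquare: lon ⌊0.2043/0.0833333⌋ = 2 → c; lat ⌊0.0311/0.0416667⌋ = 0 → a.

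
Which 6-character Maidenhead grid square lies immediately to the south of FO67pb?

FO67pa

Latitude subsquare b = 1; −1 → 0 = a.
The longitude characters are unchanged.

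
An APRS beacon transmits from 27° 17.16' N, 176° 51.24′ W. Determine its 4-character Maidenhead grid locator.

Offset from 180°W / 90°S: lon 3.15°, lat 117.29°.
Field (20°×10°, letters A–R): lon ⌊3.15/20⌋ = 0 → A; lat ⌊117.29/10⌋ = 11 → L.
Square (2°×1°, digits 0–9): lon ⌊3.15/2⌋ = 1; lat ⌊7.29/1⌋ = 7.

AL17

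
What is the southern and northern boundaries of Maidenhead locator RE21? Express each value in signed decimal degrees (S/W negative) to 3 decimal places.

-49.000, -48.000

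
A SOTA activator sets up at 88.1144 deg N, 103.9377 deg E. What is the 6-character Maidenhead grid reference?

Offset from 180°W / 90°S: lon 283.9377°, lat 178.1144°.
Field: 283.9377/20 → 14 → O, 178.1144/10 → 17 → R; chars OR.
Square: 3.9377/2 → 1, 8.1144/1 → 8; chars 18.
Subsquare: 1.9377/0.0833333 → 23 → x, 0.1144/0.0416667 → 2 → c; chars xc.

OR18xc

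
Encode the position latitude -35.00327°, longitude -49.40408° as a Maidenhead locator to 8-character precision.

GF54hx19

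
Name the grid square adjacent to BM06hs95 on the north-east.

Longitude extended square 9; +1 → 10, wraps to 0, carry into subsquare.
Longitude subsquare h = 7; +1 → 8 = i.
Latitude extended square 5; +1 → 6.

BM06is06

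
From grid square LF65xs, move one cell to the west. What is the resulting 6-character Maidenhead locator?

Longitude subsquare x = 23; −1 → 22 = w.
The latitude characters are unchanged.

LF65ws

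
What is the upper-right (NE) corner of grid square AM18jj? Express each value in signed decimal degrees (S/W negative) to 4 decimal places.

38.4167, -177.1667

Field A=0, M=12: +0·20° lon, +12·10° lat → SW at lon -180°, lat 30°.
Square 1, 8: +1·2° lon, +8·1° lat → SW at lon -178°, lat 38°.
Subsquare j=9, j=9: +9·0.0833333° lon, +9·0.0416667° lat → SW at lon -177.25°, lat 38.375°.
Cell spans 0.0833333° lon × 0.0416667° lat. NE corner is SW corner plus one full cell.
latitude 38.4167, longitude -177.1667.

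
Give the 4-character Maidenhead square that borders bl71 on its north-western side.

Longitude square 7; −1 → 6.
Latitude square 1; +1 → 2.

BL62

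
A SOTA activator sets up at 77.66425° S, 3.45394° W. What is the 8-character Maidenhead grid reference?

Shift to the Maidenhead origin (180°W, 90°S): lon 176.54606, lat 12.33575.
Field: lon ⌊176.54606/20⌋ = 8 → I; lat ⌊12.33575/10⌋ = 1 → B.
Square: lon ⌊16.54606/2⌋ = 8; lat ⌊2.33575/1⌋ = 2.
Subsquare: lon ⌊0.54606/0.0833333⌋ = 6 → g; lat ⌊0.33575/0.0416667⌋ = 8 → i.
Extended square: lon ⌊0.04606/0.00833333⌋ = 5; lat ⌊0.00242/0.00416667⌋ = 0.

IB82gi50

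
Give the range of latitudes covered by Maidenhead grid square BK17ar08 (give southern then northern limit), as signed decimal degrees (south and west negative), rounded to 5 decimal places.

Field B=1, K=10: +1·20° lon, +10·10° lat → SW at lon -160°, lat 10°.
Square 1, 7: +1·2° lon, +7·1° lat → SW at lon -158°, lat 17°.
Subsquare a=0, r=17: +0·0.0833333° lon, +17·0.0416667° lat → SW at lon -158°, lat 17.7083°.
Extended square 0, 8: +0·0.00833333° lon, +8·0.00416667° lat → SW at lon -158°, lat 17.7417°.
Cell spans 0.00833333° lon × 0.00416667° lat.
south 17.74167, north 17.74583.

17.74167, 17.74583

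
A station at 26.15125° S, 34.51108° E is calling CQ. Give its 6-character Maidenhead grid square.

Shift to the Maidenhead origin (180°W, 90°S): lon 214.5111, lat 63.8487.
Field (20°×10°, letters A–R): lon ⌊214.5111/20⌋ = 10 → K; lat ⌊63.8487/10⌋ = 6 → G.
Square (2°×1°, digits 0–9): lon ⌊14.5111/2⌋ = 7; lat ⌊3.8487/1⌋ = 3.
Subsquare (5′×2.5′, letters a–x): lon ⌊0.5111/0.0833333⌋ = 6 → g; lat ⌊0.8487/0.0416667⌋ = 20 → u.

KG73gu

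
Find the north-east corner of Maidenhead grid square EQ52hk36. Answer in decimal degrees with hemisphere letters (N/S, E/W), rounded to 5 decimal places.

Field E=4, Q=16: +4·20° lon, +16·10° lat → SW at lon -100°, lat 70°.
Square 5, 2: +5·2° lon, +2·1° lat → SW at lon -90°, lat 72°.
Subsquare h=7, k=10: +7·0.0833333° lon, +10·0.0416667° lat → SW at lon -89.4167°, lat 72.4167°.
Extended square 3, 6: +3·0.00833333° lon, +6·0.00416667° lat → SW at lon -89.3917°, lat 72.4417°.
Cell spans 0.00833333° lon × 0.00416667° lat. NE corner is SW corner plus one full cell.
latitude 72.44583° N, longitude 89.38333° W.

72.44583° N, 89.38333° W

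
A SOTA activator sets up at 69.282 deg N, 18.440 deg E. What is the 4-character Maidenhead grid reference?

JP99

Offset from 180°W / 90°S: lon 198.44°, lat 159.28°.
Field: lon ⌊198.44/20⌋ = 9 → J; lat ⌊159.28/10⌋ = 15 → P.
Square: lon ⌊18.44/2⌋ = 9; lat ⌊9.28/1⌋ = 9.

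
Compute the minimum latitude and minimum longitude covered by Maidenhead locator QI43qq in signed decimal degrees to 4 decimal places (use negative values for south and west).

Field Q=16, I=8: +16·20° lon, +8·10° lat → SW at lon 140°, lat -10°.
Square 4, 3: +4·2° lon, +3·1° lat → SW at lon 148°, lat -7°.
Subsquare q=16, q=16: +16·0.0833333° lon, +16·0.0416667° lat → SW at lon 149.333°, lat -6.33333°.
latitude -6.3333, longitude 149.3333.

-6.3333, 149.3333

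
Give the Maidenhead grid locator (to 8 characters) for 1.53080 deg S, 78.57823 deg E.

MI98gl92

Offset from 180°W / 90°S: lon 258.57823°, lat 88.46920°.
Field (20°×10°, letters A–R): 258.57823/20 → 12 → M, 88.46920/10 → 8 → I; chars MI.
Square (2°×1°, digits 0–9): 18.57823/2 → 9, 8.46920/1 → 8; chars 98.
Subsquare (5′×2.5′, letters a–x): 0.57823/0.0833333 → 6 → g, 0.46920/0.0416667 → 11 → l; chars gl.
Extended square (30″×15″, digits 0–9): 0.07823/0.00833333 → 9, 0.01087/0.00416667 → 2; chars 92.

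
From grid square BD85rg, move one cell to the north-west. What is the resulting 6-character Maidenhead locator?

BD85qh

Longitude subsquare r = 17; −1 → 16 = q.
Latitude subsquare g = 6; +1 → 7 = h.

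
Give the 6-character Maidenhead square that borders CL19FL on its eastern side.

CL19gl

Longitude subsquare f = 5; +1 → 6 = g.
The latitude characters are unchanged.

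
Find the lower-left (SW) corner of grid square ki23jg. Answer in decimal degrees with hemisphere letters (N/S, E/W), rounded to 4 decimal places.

Field K=10, I=8: +10·20° lon, +8·10° lat → SW at lon 20°, lat -10°.
Square 2, 3: +2·2° lon, +3·1° lat → SW at lon 24°, lat -7°.
Subsquare j=9, g=6: +9·0.0833333° lon, +6·0.0416667° lat → SW at lon 24.75°, lat -6.75°.
latitude 6.7500° S, longitude 24.7500° E.

6.7500° S, 24.7500° E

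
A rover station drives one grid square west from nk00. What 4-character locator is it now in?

MK90

Longitude square 0; −1 → -1, wraps to 9, carry into field.
Longitude field N = 13; −1 → 12 = M.
The latitude characters are unchanged.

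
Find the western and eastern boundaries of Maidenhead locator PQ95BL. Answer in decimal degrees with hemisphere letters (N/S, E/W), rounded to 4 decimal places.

138.0833° E, 138.1667° E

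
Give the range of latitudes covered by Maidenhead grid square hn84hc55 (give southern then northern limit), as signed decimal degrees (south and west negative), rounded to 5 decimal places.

Field H=7, N=13: +7·20° lon, +13·10° lat → SW at lon -40°, lat 40°.
Square 8, 4: +8·2° lon, +4·1° lat → SW at lon -24°, lat 44°.
Subsquare h=7, c=2: +7·0.0833333° lon, +2·0.0416667° lat → SW at lon -23.4167°, lat 44.0833°.
Extended square 5, 5: +5·0.00833333° lon, +5·0.00416667° lat → SW at lon -23.375°, lat 44.1042°.
Cell spans 0.00833333° lon × 0.00416667° lat.
south 44.10417, north 44.10833.

44.10417, 44.10833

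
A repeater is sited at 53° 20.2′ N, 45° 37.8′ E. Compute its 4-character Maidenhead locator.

Shift to the Maidenhead origin (180°W, 90°S): lon 225.63, lat 143.34.
Field: 225.63/20 → 11 → L, 143.34/10 → 14 → O; chars LO.
Square: 5.63/2 → 2, 3.34/1 → 3; chars 23.

LO23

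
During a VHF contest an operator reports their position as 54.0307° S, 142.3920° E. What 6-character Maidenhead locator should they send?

QD15ex

Offset from 180°W / 90°S: lon 322.3920°, lat 35.9693°.
Field (20°×10°, letters A–R): lon ⌊322.3920/20⌋ = 16 → Q; lat ⌊35.9693/10⌋ = 3 → D.
Square (2°×1°, digits 0–9): lon ⌊2.3920/2⌋ = 1; lat ⌊5.9693/1⌋ = 5.
Subsquare (5′×2.5′, letters a–x): lon ⌊0.3920/0.0833333⌋ = 4 → e; lat ⌊0.9693/0.0416667⌋ = 23 → x.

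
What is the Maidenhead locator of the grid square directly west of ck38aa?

Longitude subsquare a = 0; −1 → -1, wraps to 23 = x, carry into square.
Longitude square 3; −1 → 2.
The latitude characters are unchanged.

CK28xa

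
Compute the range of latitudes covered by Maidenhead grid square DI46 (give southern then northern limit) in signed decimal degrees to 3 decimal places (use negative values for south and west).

Field D=3, I=8: +3·20° lon, +8·10° lat → SW at lon -120°, lat -10°.
Square 4, 6: +4·2° lon, +6·1° lat → SW at lon -112°, lat -4°.
Cell spans 2° lon × 1° lat.
south -4.000, north -3.000.

-4.000, -3.000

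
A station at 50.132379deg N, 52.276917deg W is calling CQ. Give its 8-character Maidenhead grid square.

GO30ud61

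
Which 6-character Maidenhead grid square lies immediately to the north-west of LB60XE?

LB60wf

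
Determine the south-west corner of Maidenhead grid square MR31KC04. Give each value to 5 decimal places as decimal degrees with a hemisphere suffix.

Field M=12, R=17: +12·20° lon, +17·10° lat → SW at lon 60°, lat 80°.
Square 3, 1: +3·2° lon, +1·1° lat → SW at lon 66°, lat 81°.
Subsquare k=10, c=2: +10·0.0833333° lon, +2·0.0416667° lat → SW at lon 66.8333°, lat 81.0833°.
Extended square 0, 4: +0·0.00833333° lon, +4·0.00416667° lat → SW at lon 66.8333°, lat 81.1°.
latitude 81.10000° N, longitude 66.83333° E.

81.10000° N, 66.83333° E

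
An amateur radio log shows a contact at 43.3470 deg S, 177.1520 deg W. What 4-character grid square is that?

AE16

Add 180° to longitude and 90° to latitude: 2.85, 46.65.
Field: lon ⌊2.85/20⌋ = 0 → A; lat ⌊46.65/10⌋ = 4 → E.
Square: lon ⌊2.85/2⌋ = 1; lat ⌊6.65/1⌋ = 6.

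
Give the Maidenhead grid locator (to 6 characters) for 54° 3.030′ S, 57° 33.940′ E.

LD85sw

Offset from 180°W / 90°S: lon 237.5657°, lat 35.9495°.
Field (20°×10°, letters A–R): lon ⌊237.5657/20⌋ = 11 → L; lat ⌊35.9495/10⌋ = 3 → D.
Square (2°×1°, digits 0–9): lon ⌊17.5657/2⌋ = 8; lat ⌊5.9495/1⌋ = 5.
Subsquare (5′×2.5′, letters a–x): lon ⌊1.5657/0.0833333⌋ = 18 → s; lat ⌊0.9495/0.0416667⌋ = 22 → w.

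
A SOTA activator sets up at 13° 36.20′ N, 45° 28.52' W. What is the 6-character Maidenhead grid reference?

GK73go

Add 180° to longitude and 90° to latitude: 134.5247, 103.6033.
Field: 134.5247/20 → 6 → G, 103.6033/10 → 10 → K; chars GK.
Square: 14.5247/2 → 7, 3.6033/1 → 3; chars 73.
Subsquare: 0.5247/0.0833333 → 6 → g, 0.6033/0.0416667 → 14 → o; chars go.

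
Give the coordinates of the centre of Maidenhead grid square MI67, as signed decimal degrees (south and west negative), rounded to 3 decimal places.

Field M=12, I=8: +12·20° lon, +8·10° lat → SW at lon 60°, lat -10°.
Square 6, 7: +6·2° lon, +7·1° lat → SW at lon 72°, lat -3°.
Cell spans 2° lon × 1° lat. Centre is SW corner plus half of each.
latitude -2.500, longitude 73.000.

-2.500, 73.000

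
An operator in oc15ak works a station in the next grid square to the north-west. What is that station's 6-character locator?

OC05xl

Longitude subsquare a = 0; −1 → -1, wraps to 23 = x, carry into square.
Longitude square 1; −1 → 0.
Latitude subsquare k = 10; +1 → 11 = l.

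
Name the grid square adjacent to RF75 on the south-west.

Longitude square 7; −1 → 6.
Latitude square 5; −1 → 4.

RF64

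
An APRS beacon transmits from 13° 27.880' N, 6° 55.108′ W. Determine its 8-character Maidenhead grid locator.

Offset from 180°W / 90°S: lon 173.08153°, lat 103.46467°.
Field: lon ⌊173.08153/20⌋ = 8 → I; lat ⌊103.46467/10⌋ = 10 → K.
Square: lon ⌊13.08153/2⌋ = 6; lat ⌊3.46467/1⌋ = 3.
Subsquare: lon ⌊1.08153/0.0833333⌋ = 12 → m; lat ⌊0.46467/0.0416667⌋ = 11 → l.
Extended square: lon ⌊0.08153/0.00833333⌋ = 9; lat ⌊0.00633/0.00416667⌋ = 1.

IK63ml91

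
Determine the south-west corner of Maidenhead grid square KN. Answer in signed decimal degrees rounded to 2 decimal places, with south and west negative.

Field K=10, N=13: +10·20° lon, +13·10° lat → SW at lon 20°, lat 40°.
latitude 40.00, longitude 20.00.

40.00, 20.00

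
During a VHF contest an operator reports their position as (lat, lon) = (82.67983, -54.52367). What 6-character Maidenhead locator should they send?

GR22rq

Offset from 180°W / 90°S: lon 125.4763°, lat 172.6798°.
Field: 125.4763/20 → 6 → G, 172.6798/10 → 17 → R; chars GR.
Square: 5.4763/2 → 2, 2.6798/1 → 2; chars 22.
Subsquare: 1.4763/0.0833333 → 17 → r, 0.6798/0.0416667 → 16 → q; chars rq.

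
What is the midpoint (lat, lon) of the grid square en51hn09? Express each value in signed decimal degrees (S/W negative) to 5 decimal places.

Field E=4, N=13: +4·20° lon, +13·10° lat → SW at lon -100°, lat 40°.
Square 5, 1: +5·2° lon, +1·1° lat → SW at lon -90°, lat 41°.
Subsquare h=7, n=13: +7·0.0833333° lon, +13·0.0416667° lat → SW at lon -89.4167°, lat 41.5417°.
Extended square 0, 9: +0·0.00833333° lon, +9·0.00416667° lat → SW at lon -89.4167°, lat 41.5792°.
Cell spans 0.00833333° lon × 0.00416667° lat. Centre is SW corner plus half of each.
latitude 41.58125, longitude -89.41250.

41.58125, -89.41250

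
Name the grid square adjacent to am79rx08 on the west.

AM79qx98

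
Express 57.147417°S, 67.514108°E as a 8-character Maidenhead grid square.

Offset from 180°W / 90°S: lon 247.51411°, lat 32.85258°.
Field: lon ⌊247.51411/20⌋ = 12 → M; lat ⌊32.85258/10⌋ = 3 → D.
Square: lon ⌊7.51411/2⌋ = 3; lat ⌊2.85258/1⌋ = 2.
Subsquare: lon ⌊1.51411/0.0833333⌋ = 18 → s; lat ⌊0.85258/0.0416667⌋ = 20 → u.
Extended square: lon ⌊0.01411/0.00833333⌋ = 1; lat ⌊0.01925/0.00416667⌋ = 4.

MD32su14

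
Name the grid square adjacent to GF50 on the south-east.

GE69

Longitude square 5; +1 → 6.
Latitude square 0; −1 → -1, wraps to 9, carry into field.
Latitude field F = 5; −1 → 4 = E.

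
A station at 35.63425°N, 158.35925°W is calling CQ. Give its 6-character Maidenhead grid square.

BM05tp

Offset from 180°W / 90°S: lon 21.6407°, lat 125.6343°.
Field (20°×10°, letters A–R): 21.6407/20 → 1 → B, 125.6343/10 → 12 → M; chars BM.
Square (2°×1°, digits 0–9): 1.6407/2 → 0, 5.6343/1 → 5; chars 05.
Subsquare (5′×2.5′, letters a–x): 1.6407/0.0833333 → 19 → t, 0.6343/0.0416667 → 15 → p; chars tp.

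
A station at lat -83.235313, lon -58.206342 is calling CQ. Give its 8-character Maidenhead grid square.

Offset from 180°W / 90°S: lon 121.79366°, lat 6.76469°.
Field: lon ⌊121.79366/20⌋ = 6 → G; lat ⌊6.76469/10⌋ = 0 → A.
Square: lon ⌊1.79366/2⌋ = 0; lat ⌊6.76469/1⌋ = 6.
Subsquare: lon ⌊1.79366/0.0833333⌋ = 21 → v; lat ⌊0.76469/0.0416667⌋ = 18 → s.
Extended square: lon ⌊0.04366/0.00833333⌋ = 5; lat ⌊0.01469/0.00416667⌋ = 3.

GA06vs53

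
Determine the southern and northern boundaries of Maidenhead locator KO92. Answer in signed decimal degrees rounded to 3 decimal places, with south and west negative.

52.000, 53.000

Field K=10, O=14: +10·20° lon, +14·10° lat → SW at lon 20°, lat 50°.
Square 9, 2: +9·2° lon, +2·1° lat → SW at lon 38°, lat 52°.
Cell spans 2° lon × 1° lat.
south 52.000, north 53.000.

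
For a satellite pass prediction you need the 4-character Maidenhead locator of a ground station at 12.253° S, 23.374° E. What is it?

KH17

Offset from 180°W / 90°S: lon 203.37°, lat 77.75°.
Field: 203.37/20 → 10 → K, 77.75/10 → 7 → H; chars KH.
Square: 3.37/2 → 1, 7.75/1 → 7; chars 17.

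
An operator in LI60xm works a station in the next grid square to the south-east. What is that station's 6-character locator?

LI70al

Longitude subsquare x = 23; +1 → 24, wraps to 0 = a, carry into square.
Longitude square 6; +1 → 7.
Latitude subsquare m = 12; −1 → 11 = l.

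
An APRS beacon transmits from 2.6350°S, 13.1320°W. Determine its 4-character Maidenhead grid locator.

II37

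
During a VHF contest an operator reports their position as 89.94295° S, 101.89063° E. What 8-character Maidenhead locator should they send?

Add 180° to longitude and 90° to latitude: 281.89063, 0.05705.
Field (20°×10°, letters A–R): 281.89063/20 → 14 → O, 0.05705/10 → 0 → A; chars OA.
Square (2°×1°, digits 0–9): 1.89063/2 → 0, 0.05705/1 → 0; chars 00.
Subsquare (5′×2.5′, letters a–x): 1.89063/0.0833333 → 22 → w, 0.05705/0.0416667 → 1 → b; chars wb.
Extended square (30″×15″, digits 0–9): 0.05730/0.00833333 → 6, 0.01538/0.00416667 → 3; chars 63.

OA00wb63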